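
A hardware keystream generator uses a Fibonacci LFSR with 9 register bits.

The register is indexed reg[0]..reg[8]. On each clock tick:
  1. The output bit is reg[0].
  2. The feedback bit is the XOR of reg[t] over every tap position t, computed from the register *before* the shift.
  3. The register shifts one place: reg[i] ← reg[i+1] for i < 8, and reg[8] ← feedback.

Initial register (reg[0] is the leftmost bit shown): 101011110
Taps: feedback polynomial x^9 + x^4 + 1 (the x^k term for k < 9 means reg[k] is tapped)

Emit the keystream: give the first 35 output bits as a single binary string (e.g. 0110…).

k : reg_k → out_k, fb_k
0: 101011110 → 1, fb=0
1: 010111100 → 0, fb=1
2: 101111001 → 1, fb=0
3: 011110010 → 0, fb=1
4: 111100101 → 1, fb=1
5: 111001011 → 1, fb=1
6: 110010111 → 1, fb=0
7: 100101110 → 1, fb=1
8: 001011101 → 0, fb=1
9: 010111011 → 0, fb=1
10: 101110111 → 1, fb=0
11: 011101110 → 0, fb=0
12: 111011100 → 1, fb=0
13: 110111000 → 1, fb=0
14: 101110000 → 1, fb=0
15: 011100000 → 0, fb=0
16: 111000000 → 1, fb=1
17: 110000001 → 1, fb=1
18: 100000011 → 1, fb=1
19: 000000111 → 0, fb=0
20: 000001110 → 0, fb=0
21: 000011100 → 0, fb=1
22: 000111001 → 0, fb=1
23: 001110011 → 0, fb=1
24: 011100111 → 0, fb=0
25: 111001110 → 1, fb=1
26: 110011101 → 1, fb=0
27: 100111010 → 1, fb=0
28: 001110100 → 0, fb=1
29: 011101001 → 0, fb=0
30: 111010010 → 1, fb=0
31: 110100100 → 1, fb=1
32: 101001001 → 1, fb=1
33: 010010011 → 0, fb=1
34: 100100111 → 1, fb=1

10101111001011101110000001110011101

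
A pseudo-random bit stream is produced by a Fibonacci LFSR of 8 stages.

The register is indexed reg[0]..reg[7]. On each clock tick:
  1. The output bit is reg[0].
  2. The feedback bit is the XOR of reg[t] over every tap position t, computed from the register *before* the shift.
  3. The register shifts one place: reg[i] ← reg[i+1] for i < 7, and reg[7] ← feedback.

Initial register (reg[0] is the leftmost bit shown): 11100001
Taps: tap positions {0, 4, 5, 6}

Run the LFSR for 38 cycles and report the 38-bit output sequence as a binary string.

11100001101001101011011010100000100111

k : reg_k → out_k, fb_k
0: 11100001 → 1, fb=1
1: 11000011 → 1, fb=0
2: 10000110 → 1, fb=1
3: 00001101 → 0, fb=0
4: 00011010 → 0, fb=0
5: 00110100 → 0, fb=1
6: 01101001 → 0, fb=1
7: 11010011 → 1, fb=0
8: 10100110 → 1, fb=1
9: 01001101 → 0, fb=0
10: 10011010 → 1, fb=1
11: 00110101 → 0, fb=1
12: 01101011 → 0, fb=0
13: 11010110 → 1, fb=1
14: 10101101 → 1, fb=1
15: 01011011 → 0, fb=0
16: 10110110 → 1, fb=1
17: 01101101 → 0, fb=0
18: 11011010 → 1, fb=1
19: 10110101 → 1, fb=0
20: 01101010 → 0, fb=0
21: 11010100 → 1, fb=0
22: 10101000 → 1, fb=0
23: 01010000 → 0, fb=0
24: 10100000 → 1, fb=1
25: 01000001 → 0, fb=0
26: 10000010 → 1, fb=0
27: 00000100 → 0, fb=1
28: 00001001 → 0, fb=1
29: 00010011 → 0, fb=1
30: 00100111 → 0, fb=0
31: 01001110 → 0, fb=1
32: 10011101 → 1, fb=1
33: 00111011 → 0, fb=0
34: 01110110 → 0, fb=0
35: 11101100 → 1, fb=1
36: 11011001 → 1, fb=0
37: 10110010 → 1, fb=0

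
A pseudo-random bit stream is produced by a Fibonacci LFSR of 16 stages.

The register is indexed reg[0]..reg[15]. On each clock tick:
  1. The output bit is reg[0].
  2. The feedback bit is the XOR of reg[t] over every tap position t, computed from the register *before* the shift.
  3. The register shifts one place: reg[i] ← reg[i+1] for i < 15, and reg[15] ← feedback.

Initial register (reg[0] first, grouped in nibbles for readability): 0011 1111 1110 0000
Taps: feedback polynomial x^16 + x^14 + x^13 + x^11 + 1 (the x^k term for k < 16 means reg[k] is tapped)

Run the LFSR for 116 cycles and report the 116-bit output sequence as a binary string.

step | reg (before) | out | fb
   0 | 0011111111100000 | 0 | 0
   1 | 0111111111000000 | 0 | 0
   2 | 1111111110000000 | 1 | 1
   3 | 1111111100000001 | 1 | 1
   4 | 1111111000000011 | 1 | 0
   5 | 1111110000000110 | 1 | 1
   6 | 1111100000001101 | 1 | 0
   7 | 1111000000011010 | 1 | 1
   8 | 1110000000110101 | 1 | 1
   9 | 1100000001101011 | 1 | 0
  10 | 1000000011010110 | 1 | 0
  11 | 0000000110101100 | 0 | 1
  12 | 0000001101011001 | 0 | 1
  13 | 0000011010110011 | 0 | 0
  14 | 0000110101100110 | 0 | 0
  15 | 0001101011001100 | 0 | 1
  16 | 0011010110011001 | 0 | 1
  17 | 0110101100110011 | 0 | 0
  18 | 1101011001100110 | 1 | 1
  19 | 1010110011001101 | 1 | 0
  20 | 0101100110011010 | 0 | 0
  21 | 1011001100110100 | 1 | 1
  22 | 0110011001101001 | 0 | 0
  23 | 1100110011010010 | 1 | 1
  24 | 1001100110100101 | 1 | 0
  25 | 0011001101001010 | 0 | 1
  26 | 0110011010010101 | 0 | 0
  27 | 1100110100101010 | 1 | 0
  28 | 1001101001010100 | 1 | 1
  29 | 0011010010101001 | 0 | 0
  30 | 0110100101010010 | 0 | 0
  31 | 1101001010100100 | 1 | 0
  32 | 1010010101001000 | 1 | 1
  33 | 0100101010010001 | 0 | 1
  34 | 1001010100100011 | 1 | 0
  35 | 0010101001000110 | 0 | 0
  36 | 0101010010001100 | 0 | 1
  37 | 1010100100011001 | 1 | 0
  38 | 0101001000110010 | 0 | 0
  39 | 1010010001100100 | 1 | 0
  40 | 0100100011001000 | 0 | 0
  41 | 1001000110010000 | 1 | 0
  42 | 0010001100100000 | 0 | 0
  43 | 0100011001000000 | 0 | 0
  44 | 1000110010000000 | 1 | 1
  45 | 0001100100000001 | 0 | 0
  46 | 0011001000000010 | 0 | 1
  47 | 0110010000000101 | 0 | 1
  48 | 1100100000001011 | 1 | 0
  49 | 1001000000010110 | 1 | 0
  50 | 0010000000101100 | 0 | 1
  51 | 0100000001011001 | 0 | 1
  52 | 1000000010110011 | 1 | 1
  53 | 0000000101100111 | 0 | 0
  54 | 0000001011001110 | 0 | 0
  55 | 0000010110011100 | 0 | 0
  56 | 0000101100111000 | 0 | 1
  57 | 0001011001110001 | 0 | 1
  58 | 0010110011100011 | 0 | 1
  59 | 0101100111000111 | 0 | 0
  60 | 1011001110001110 | 1 | 1
  61 | 0110011100011101 | 0 | 0
  62 | 1100111000111010 | 1 | 1
  63 | 1001110001110101 | 1 | 1
  64 | 0011100011101011 | 0 | 1
  65 | 0111000111010111 | 0 | 1
  66 | 1110001110101111 | 1 | 1
  67 | 1100011101011111 | 1 | 0
  68 | 1000111010111110 | 1 | 0
  69 | 0001110101111100 | 0 | 0
  70 | 0011101011111000 | 0 | 1
  71 | 0111010111110001 | 0 | 1
  72 | 1110101111100011 | 1 | 0
  73 | 1101011111000110 | 1 | 1
  74 | 1010111110001101 | 1 | 0
  75 | 0101111100011010 | 0 | 0
  76 | 1011111000110100 | 1 | 1
  77 | 0111110001101001 | 0 | 0
  78 | 1111100011010010 | 1 | 1
  79 | 1111000110100101 | 1 | 0
  80 | 1110001101001010 | 1 | 0
  81 | 1100011010010100 | 1 | 1
  82 | 1000110100101001 | 1 | 1
  83 | 0001101001010011 | 0 | 0
  84 | 0011010010100110 | 0 | 0
  85 | 0110100101001100 | 0 | 1
  86 | 1101001010011001 | 1 | 0
  87 | 1010010100110010 | 1 | 1
  88 | 0100101001100101 | 0 | 1
  89 | 1001010011001011 | 1 | 0
  90 | 0010100110010110 | 0 | 1
  91 | 0101001100101101 | 0 | 1
  92 | 1010011001011011 | 1 | 1
  93 | 0100110010110111 | 0 | 1
  94 | 1001100101101111 | 1 | 1
  95 | 0011001011011111 | 0 | 1
  96 | 0110010110111111 | 0 | 1
  97 | 1100101101111111 | 1 | 0
  98 | 1001011011111110 | 1 | 0
  99 | 0010110111111100 | 0 | 0
 100 | 0101101111111000 | 0 | 1
 101 | 1011011111110001 | 1 | 0
 102 | 0110111111100010 | 0 | 1
 103 | 1101111111000101 | 1 | 0
 104 | 1011111110001010 | 1 | 0
 105 | 0111111100010100 | 0 | 0
 106 | 1111111000101000 | 1 | 1
 107 | 1111110001010001 | 1 | 0
 108 | 1111100010100010 | 1 | 0
 109 | 1111000101000100 | 1 | 0
 110 | 1110001010001000 | 1 | 1
 111 | 1100010100010001 | 1 | 0
 112 | 1000101000100010 | 1 | 0
 113 | 0001010001000100 | 0 | 1
 114 | 0010100010001001 | 0 | 0
 115 | 0101000100010010 | 0 | 0

00111111111000000011010110011001101001010100100011001000000010110011100011101011111000110100101001100101101111111000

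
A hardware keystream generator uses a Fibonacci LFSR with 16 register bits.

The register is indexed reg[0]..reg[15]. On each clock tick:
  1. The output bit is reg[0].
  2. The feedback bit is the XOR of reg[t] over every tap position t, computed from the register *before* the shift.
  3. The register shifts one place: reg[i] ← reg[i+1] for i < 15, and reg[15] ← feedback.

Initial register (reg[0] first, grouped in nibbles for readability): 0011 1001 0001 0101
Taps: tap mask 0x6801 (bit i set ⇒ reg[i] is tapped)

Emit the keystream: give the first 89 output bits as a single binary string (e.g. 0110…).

step | reg (before) | out | fb
   0 | 0011100100010101 | 0 | 0
   1 | 0111001000101010 | 0 | 1
   2 | 1110010001010101 | 1 | 1
   3 | 1100100010101011 | 1 | 0
   4 | 1001000101010110 | 1 | 0
   5 | 0010001010101100 | 0 | 1
   6 | 0100010101011001 | 0 | 1
   7 | 1000101010110011 | 1 | 1
   8 | 0001010101100111 | 0 | 0
   9 | 0010101011001110 | 0 | 0
  10 | 0101010110011100 | 0 | 0
  11 | 1010101100111000 | 1 | 0
  12 | 0101011001110000 | 0 | 1
  13 | 1010110011100001 | 1 | 1
  14 | 0101100111000011 | 0 | 1
  15 | 1011001110000111 | 1 | 1
  16 | 0110011100001111 | 0 | 0
  17 | 1100111000011110 | 1 | 0
  18 | 1001110000111100 | 1 | 1
  19 | 0011100001111001 | 0 | 1
  20 | 0111000011110011 | 0 | 0
  21 | 1110000111100110 | 1 | 1
  22 | 1100001111001101 | 1 | 0
  23 | 1000011110011010 | 1 | 1
  24 | 0000111100110101 | 0 | 0
  25 | 0001111001101010 | 0 | 1
  26 | 0011110011010101 | 0 | 0
  27 | 0111100110101010 | 0 | 1
  28 | 1111001101010101 | 1 | 1
  29 | 1110011010101011 | 1 | 0
  30 | 1100110101010110 | 1 | 0
  31 | 1001101010101100 | 1 | 0
  32 | 0011010101011000 | 0 | 1
  33 | 0110101010110001 | 0 | 1
  34 | 1101010101100011 | 1 | 0
  35 | 1010101011000110 | 1 | 1
  36 | 0101010110001101 | 0 | 1
  37 | 1010101100011011 | 1 | 1
  38 | 0101011000110111 | 0 | 1
  39 | 1010110001101111 | 1 | 1
  40 | 0101100011011111 | 0 | 1
  41 | 1011000110111111 | 1 | 0
  42 | 0110001101111110 | 0 | 1
  43 | 1100011011111101 | 1 | 1
  44 | 1000110111111011 | 1 | 1
  45 | 0001101111110111 | 0 | 1
  46 | 0011011111101111 | 0 | 0
  47 | 0110111111011110 | 0 | 1
  48 | 1101111110111101 | 1 | 1
  49 | 1011111101111011 | 1 | 1
  50 | 0111111011110111 | 0 | 1
  51 | 1111110111101111 | 1 | 1
  52 | 1111101111011111 | 1 | 0
  53 | 1111011110111110 | 1 | 0
  54 | 1110111101111100 | 1 | 1
  55 | 1101111011111001 | 1 | 0
  56 | 1011110111110010 | 1 | 1
  57 | 0111101111100101 | 0 | 1
  58 | 1111011111001011 | 1 | 0
  59 | 1110111110010110 | 1 | 0
  60 | 1101111100101100 | 1 | 0
  61 | 1011111001011000 | 1 | 0
  62 | 0111110010110000 | 0 | 1
  63 | 1111100101100001 | 1 | 1
  64 | 1111001011000011 | 1 | 0
  65 | 1110010110000110 | 1 | 1
  66 | 1100101100001101 | 1 | 0
  67 | 1001011000011010 | 1 | 1
  68 | 0010110000110101 | 0 | 0
  69 | 0101100001101010 | 0 | 1
  70 | 1011000011010101 | 1 | 1
  71 | 0110000110101011 | 0 | 1
  72 | 1100001101010111 | 1 | 0
  73 | 1000011010101110 | 1 | 1
  74 | 0000110101011101 | 0 | 0
  75 | 0001101010111010 | 0 | 0
  76 | 0011010101110100 | 0 | 0
  77 | 0110101011101000 | 0 | 0
  78 | 1101010111010000 | 1 | 0
  79 | 1010101110100000 | 1 | 1
  80 | 0101011101000001 | 0 | 0
  81 | 1010111010000010 | 1 | 0
  82 | 0101110100000100 | 0 | 1
  83 | 1011101000001001 | 1 | 1
  84 | 0111010000010011 | 0 | 0
  85 | 1110100000100110 | 1 | 1
  86 | 1101000001001101 | 1 | 0
  87 | 1010000010011010 | 1 | 1
  88 | 0100000100110101 | 0 | 0

00111001000101010110011100001111001101010101100011011111101111011111001011000011010101110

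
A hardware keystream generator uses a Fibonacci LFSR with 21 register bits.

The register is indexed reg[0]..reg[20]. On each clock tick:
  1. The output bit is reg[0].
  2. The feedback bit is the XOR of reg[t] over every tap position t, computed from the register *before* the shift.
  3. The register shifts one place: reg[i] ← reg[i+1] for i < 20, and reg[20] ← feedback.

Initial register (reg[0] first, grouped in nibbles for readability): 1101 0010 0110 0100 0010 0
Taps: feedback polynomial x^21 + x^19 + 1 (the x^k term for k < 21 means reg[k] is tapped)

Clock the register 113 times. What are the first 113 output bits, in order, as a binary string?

k : reg_k → out_k, fb_k
0: 110100100110010000100 → 1, fb=1
1: 101001001100100001001 → 1, fb=1
2: 010010011001000010011 → 0, fb=1
3: 100100110010000100111 → 1, fb=0
4: 001001100100001001110 → 0, fb=1
5: 010011001000010011101 → 0, fb=0
6: 100110010000100111010 → 1, fb=0
7: 001100100001001110100 → 0, fb=0
8: 011001000010011101000 → 0, fb=0
9: 110010000100111010000 → 1, fb=1
10: 100100001001110100001 → 1, fb=1
11: 001000010011101000011 → 0, fb=1
12: 010000100111010000111 → 0, fb=1
13: 100001001110100001111 → 1, fb=0
14: 000010011101000011110 → 0, fb=1
15: 000100111010000111101 → 0, fb=0
16: 001001110100001111010 → 0, fb=1
17: 010011101000011110101 → 0, fb=0
18: 100111010000111101010 → 1, fb=0
19: 001110100001111010100 → 0, fb=0
20: 011101000011110101000 → 0, fb=0
21: 111010000111101010000 → 1, fb=1
22: 110100001111010100001 → 1, fb=1
23: 101000011110101000011 → 1, fb=0
24: 010000111101010000110 → 0, fb=1
25: 100001111010100001101 → 1, fb=1
26: 000011110101000011011 → 0, fb=1
27: 000111101010000110111 → 0, fb=1
28: 001111010100001101111 → 0, fb=1
29: 011110101000011011111 → 0, fb=1
30: 111101010000110111111 → 1, fb=0
31: 111010100001101111110 → 1, fb=0
32: 110101000011011111100 → 1, fb=1
33: 101010000110111111001 → 1, fb=1
34: 010100001101111110011 → 0, fb=1
35: 101000011011111100111 → 1, fb=0
36: 010000110111111001110 → 0, fb=1
37: 100001101111110011101 → 1, fb=1
38: 000011011111100111011 → 0, fb=1
39: 000110111111001110111 → 0, fb=1
40: 001101111110011101111 → 0, fb=1
41: 011011111100111011111 → 0, fb=1
42: 110111111001110111111 → 1, fb=0
43: 101111110011101111110 → 1, fb=0
44: 011111100111011111100 → 0, fb=0
45: 111111001110111111000 → 1, fb=1
46: 111110011101111110001 → 1, fb=1
47: 111100111011111100011 → 1, fb=0
48: 111001110111111000110 → 1, fb=0
49: 110011101111110001100 → 1, fb=1
50: 100111011111100011001 → 1, fb=1
51: 001110111111000110011 → 0, fb=1
52: 011101111110001100111 → 0, fb=1
53: 111011111100011001111 → 1, fb=0
54: 110111111000110011110 → 1, fb=0
55: 101111110001100111100 → 1, fb=1
56: 011111100011001111001 → 0, fb=0
57: 111111000110011110010 → 1, fb=0
58: 111110001100111100100 → 1, fb=1
59: 111100011001111001001 → 1, fb=1
60: 111000110011110010011 → 1, fb=0
61: 110001100111100100110 → 1, fb=0
62: 100011001111001001100 → 1, fb=1
63: 000110011110010011001 → 0, fb=0
64: 001100111100100110010 → 0, fb=1
65: 011001111001001100101 → 0, fb=0
66: 110011110010011001010 → 1, fb=0
67: 100111100100110010100 → 1, fb=1
68: 001111001001100101001 → 0, fb=0
69: 011110010011001010010 → 0, fb=1
70: 111100100110010100101 → 1, fb=1
71: 111001001100101001011 → 1, fb=0
72: 110010011001010010110 → 1, fb=0
73: 100100110010100101100 → 1, fb=1
74: 001001100101001011001 → 0, fb=0
75: 010011001010010110010 → 0, fb=1
76: 100110010100101100101 → 1, fb=1
77: 001100101001011001011 → 0, fb=1
78: 011001010010110010111 → 0, fb=1
79: 110010100101100101111 → 1, fb=0
80: 100101001011001011110 → 1, fb=0
81: 001010010110010111100 → 0, fb=0
82: 010100101100101111000 → 0, fb=0
83: 101001011001011110000 → 1, fb=1
84: 010010110010111100001 → 0, fb=0
85: 100101100101111000010 → 1, fb=0
86: 001011001011110000100 → 0, fb=0
87: 010110010111100001000 → 0, fb=0
88: 101100101111000010000 → 1, fb=1
89: 011001011110000100001 → 0, fb=0
90: 110010111100001000010 → 1, fb=0
91: 100101111000010000100 → 1, fb=1
92: 001011110000100001001 → 0, fb=0
93: 010111100001000010010 → 0, fb=1
94: 101111000010000100101 → 1, fb=1
95: 011110000100001001011 → 0, fb=1
96: 111100001000010010111 → 1, fb=0
97: 111000010000100101110 → 1, fb=0
98: 110000100001001011100 → 1, fb=1
99: 100001000010010111001 → 1, fb=1
100: 000010000100101110011 → 0, fb=1
101: 000100001001011100111 → 0, fb=1
102: 001000010010111001111 → 0, fb=1
103: 010000100101110011111 → 0, fb=1
104: 100001001011100111111 → 1, fb=0
105: 000010010111001111110 → 0, fb=1
106: 000100101110011111101 → 0, fb=0
107: 001001011100111111010 → 0, fb=1
108: 010010111001111110101 → 0, fb=0
109: 100101110011111101010 → 1, fb=0
110: 001011100111111010100 → 0, fb=0
111: 010111001111110101000 → 0, fb=0
112: 101110011111101010000 → 1, fb=1

11010010011001000010011101000011110101000011011111100111011111100011001111001001100101001011001011110000100001001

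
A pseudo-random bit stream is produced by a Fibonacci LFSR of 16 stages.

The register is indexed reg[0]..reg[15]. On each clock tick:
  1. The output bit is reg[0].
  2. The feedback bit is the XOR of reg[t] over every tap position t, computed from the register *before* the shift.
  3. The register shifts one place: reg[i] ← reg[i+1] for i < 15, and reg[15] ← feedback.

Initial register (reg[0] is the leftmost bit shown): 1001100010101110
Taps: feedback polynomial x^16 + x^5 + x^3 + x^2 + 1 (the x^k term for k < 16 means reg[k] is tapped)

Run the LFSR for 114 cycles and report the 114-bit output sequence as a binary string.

100110001010111000101010101000101000000101101100101000100010111101111110000001101011011011111111000001010001101110

k : reg_k → out_k, fb_k
0: 1001100010101110 → 1, fb=0
1: 0011000101011100 → 0, fb=0
2: 0110001010111000 → 0, fb=1
3: 1100010101110001 → 1, fb=0
4: 1000101011100010 → 1, fb=1
5: 0001010111000101 → 0, fb=0
6: 0010101110001010 → 0, fb=1
7: 0101011100010101 → 0, fb=0
8: 1010111000101010 → 1, fb=1
9: 0101110001010101 → 0, fb=0
10: 1011100010101010 → 1, fb=1
11: 0111000101010101 → 0, fb=0
12: 1110001010101010 → 1, fb=0
13: 1100010101010100 → 1, fb=0
14: 1000101010101000 → 1, fb=1
15: 0001010101010001 → 0, fb=0
16: 0010101010100010 → 0, fb=1
17: 0101010101000101 → 0, fb=0
18: 1010101010001010 → 1, fb=0
19: 0101010100010100 → 0, fb=0
20: 1010101000101000 → 1, fb=0
21: 0101010001010000 → 0, fb=0
22: 1010100010100000 → 1, fb=0
23: 0101000101000000 → 0, fb=1
24: 1010001010000001 → 1, fb=0
25: 0100010100000010 → 0, fb=1
26: 1000101000000101 → 1, fb=1
27: 0001010000001011 → 0, fb=0
28: 0010100000010110 → 0, fb=1
29: 0101000000101101 → 0, fb=1
30: 1010000001011011 → 1, fb=0
31: 0100000010110110 → 0, fb=0
32: 1000000101101100 → 1, fb=1
33: 0000001011011001 → 0, fb=0
34: 0000010110110010 → 0, fb=1
35: 0000101101100101 → 0, fb=0
36: 0001011011001010 → 0, fb=0
37: 0010110110010100 → 0, fb=0
38: 0101101100101000 → 0, fb=1
39: 1011011001010001 → 1, fb=0
40: 0110110010100010 → 0, fb=0
41: 1101100101000100 → 1, fb=0
42: 1011001010001000 → 1, fb=1
43: 0110010100010001 → 0, fb=0
44: 1100101000100010 → 1, fb=1
45: 1001010001000101 → 1, fb=1
46: 0010100010001011 → 0, fb=1
47: 0101000100010111 → 0, fb=1
48: 1010001000101111 → 1, fb=0
49: 0100010001011110 → 0, fb=1
50: 1000100010111101 → 1, fb=1
51: 0001000101111011 → 0, fb=1
52: 0010001011110111 → 0, fb=1
53: 0100010111101111 → 0, fb=1
54: 1000101111011111 → 1, fb=1
55: 0001011110111111 → 0, fb=0
56: 0010111101111110 → 0, fb=0
57: 0101111011111100 → 0, fb=0
58: 1011110111111000 → 1, fb=0
59: 0111101111110000 → 0, fb=0
60: 1111011111100000 → 1, fb=0
61: 1110111111000000 → 1, fb=1
62: 1101111110000001 → 1, fb=1
63: 1011111100000011 → 1, fb=0
64: 0111111000000110 → 0, fb=1
65: 1111110000001101 → 1, fb=0
66: 1111100000011010 → 1, fb=1
67: 1111000000110101 → 1, fb=1
68: 1110000001101011 → 1, fb=0
69: 1100000011010110 → 1, fb=1
70: 1000000110101101 → 1, fb=1
71: 0000001101011011 → 0, fb=0
72: 0000011010110110 → 0, fb=1
73: 0000110101101101 → 0, fb=1
74: 0001101011011011 → 0, fb=1
75: 0011010110110111 → 0, fb=1
76: 0110101101101111 → 0, fb=1
77: 1101011011011111 → 1, fb=1
78: 1010110110111111 → 1, fb=1
79: 0101101101111111 → 0, fb=1
80: 1011011011111111 → 1, fb=0
81: 0110110111111110 → 0, fb=0
82: 1101101111111100 → 1, fb=0
83: 1011011111111000 → 1, fb=0
84: 0110111111110000 → 0, fb=0
85: 1101111111100000 → 1, fb=1
86: 1011111111000001 → 1, fb=0
87: 0111111110000010 → 0, fb=1
88: 1111111100000101 → 1, fb=0
89: 1111111000001010 → 1, fb=0
90: 1111110000010100 → 1, fb=0
91: 1111100000101000 → 1, fb=1
92: 1111000001010001 → 1, fb=1
93: 1110000010100011 → 1, fb=0
94: 1100000101000110 → 1, fb=1
95: 1000001010001101 → 1, fb=1
96: 0000010100011011 → 0, fb=1
97: 0000101000110111 → 0, fb=0
98: 0001010001101110 → 0, fb=0
99: 0010100011011100 → 0, fb=1
100: 0101000110111001 → 0, fb=1
101: 1010001101110011 → 1, fb=0
102: 0100011011100110 → 0, fb=1
103: 1000110111001101 → 1, fb=0
104: 0001101110011010 → 0, fb=1
105: 0011011100110101 → 0, fb=1
106: 0110111001101011 → 0, fb=0
107: 1101110011010110 → 1, fb=1
108: 1011100110101101 → 1, fb=1
109: 0111001101011011 → 0, fb=0
110: 1110011010110110 → 1, fb=1
111: 1100110101101101 → 1, fb=0
112: 1001101011011010 → 1, fb=0
113: 0011010110110100 → 0, fb=1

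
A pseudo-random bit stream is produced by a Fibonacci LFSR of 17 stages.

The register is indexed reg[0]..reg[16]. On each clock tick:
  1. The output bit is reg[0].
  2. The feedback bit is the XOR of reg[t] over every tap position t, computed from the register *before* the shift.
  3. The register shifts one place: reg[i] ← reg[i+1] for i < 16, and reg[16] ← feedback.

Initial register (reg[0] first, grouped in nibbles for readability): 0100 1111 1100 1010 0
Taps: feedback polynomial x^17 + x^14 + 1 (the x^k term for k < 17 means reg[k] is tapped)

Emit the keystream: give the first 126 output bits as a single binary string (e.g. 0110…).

step | reg (before) | out | fb
   0 | 01001111110010100 | 0 | 1
   1 | 10011111100101001 | 1 | 1
   2 | 00111111001010011 | 0 | 0
   3 | 01111110010100110 | 0 | 1
   4 | 11111100101001101 | 1 | 0
   5 | 11111001010011010 | 1 | 1
   6 | 11110010100110101 | 1 | 0
   7 | 11100101001101010 | 1 | 1
   8 | 11001010011010101 | 1 | 0
   9 | 10010100110101010 | 1 | 1
  10 | 00101001101010101 | 0 | 1
  11 | 01010011010101011 | 0 | 0
  12 | 10100110101010110 | 1 | 0
  13 | 01001101010101100 | 0 | 1
  14 | 10011010101011001 | 1 | 1
  15 | 00110101010110011 | 0 | 0
  16 | 01101010101100110 | 0 | 1
  17 | 11010101011001101 | 1 | 0
  18 | 10101010110011010 | 1 | 1
  19 | 01010101100110101 | 0 | 1
  20 | 10101011001101011 | 1 | 1
  21 | 01010110011010111 | 0 | 1
  22 | 10101100110101111 | 1 | 0
  23 | 01011001101011110 | 0 | 1
  24 | 10110011010111101 | 1 | 0
  25 | 01100110101111010 | 0 | 0
  26 | 11001101011110100 | 1 | 0
  27 | 10011010111101000 | 1 | 1
  28 | 00110101111010001 | 0 | 0
  29 | 01101011110100010 | 0 | 0
  30 | 11010111101000100 | 1 | 0
  31 | 10101111010001000 | 1 | 1
  32 | 01011110100010001 | 0 | 0
  33 | 10111101000100010 | 1 | 1
  34 | 01111010001000101 | 0 | 1
  35 | 11110100010001011 | 1 | 1
  36 | 11101000100010111 | 1 | 0
  37 | 11010001000101110 | 1 | 0
  38 | 10100010001011100 | 1 | 0
  39 | 01000100010111000 | 0 | 0
  40 | 10001000101110000 | 1 | 1
  41 | 00010001011100001 | 0 | 0
  42 | 00100010111000010 | 0 | 0
  43 | 01000101110000100 | 0 | 1
  44 | 10001011100001001 | 1 | 1
  45 | 00010111000010011 | 0 | 0
  46 | 00101110000100110 | 0 | 1
  47 | 01011100001001101 | 0 | 1
  48 | 10111000010011011 | 1 | 1
  49 | 01110000100110111 | 0 | 1
  50 | 11100001001101111 | 1 | 0
  51 | 11000010011011110 | 1 | 0
  52 | 10000100110111100 | 1 | 0
  53 | 00001001101111000 | 0 | 0
  54 | 00010011011110000 | 0 | 0
  55 | 00100110111100000 | 0 | 0
  56 | 01001101111000000 | 0 | 0
  57 | 10011011110000000 | 1 | 1
  58 | 00110111100000001 | 0 | 0
  59 | 01101111000000010 | 0 | 0
  60 | 11011110000000100 | 1 | 0
  61 | 10111100000001000 | 1 | 1
  62 | 01111000000010001 | 0 | 0
  63 | 11110000000100010 | 1 | 1
  64 | 11100000001000101 | 1 | 0
  65 | 11000000010001010 | 1 | 1
  66 | 10000000100010101 | 1 | 0
  67 | 00000001000101010 | 0 | 0
  68 | 00000010001010100 | 0 | 1
  69 | 00000100010101001 | 0 | 0
  70 | 00001000101010010 | 0 | 0
  71 | 00010001010100100 | 0 | 1
  72 | 00100010101001001 | 0 | 0
  73 | 01000101010010010 | 0 | 0
  74 | 10001010100100100 | 1 | 0
  75 | 00010101001001000 | 0 | 0
  76 | 00101010010010000 | 0 | 0
  77 | 01010100100100000 | 0 | 0
  78 | 10101001001000000 | 1 | 1
  79 | 01010010010000001 | 0 | 0
  80 | 10100100100000010 | 1 | 1
  81 | 01001001000000101 | 0 | 1
  82 | 10010010000001011 | 1 | 1
  83 | 00100100000010111 | 0 | 1
  84 | 01001000000101111 | 0 | 1
  85 | 10010000001011111 | 1 | 0
  86 | 00100000010111110 | 0 | 1
  87 | 01000000101111101 | 0 | 1
  88 | 10000001011111011 | 1 | 1
  89 | 00000010111110111 | 0 | 1
  90 | 00000101111101111 | 0 | 1
  91 | 00001011111011111 | 0 | 1
  92 | 00010111110111111 | 0 | 1
  93 | 00101111101111111 | 0 | 1
  94 | 01011111011111111 | 0 | 1
  95 | 10111110111111111 | 1 | 0
  96 | 01111101111111110 | 0 | 1
  97 | 11111011111111101 | 1 | 0
  98 | 11110111111111010 | 1 | 1
  99 | 11101111111110101 | 1 | 0
 100 | 11011111111101010 | 1 | 1
 101 | 10111111111010101 | 1 | 0
 102 | 01111111110101010 | 0 | 0
 103 | 11111111101010100 | 1 | 0
 104 | 11111111010101000 | 1 | 1
 105 | 11111110101010001 | 1 | 1
 106 | 11111101010100011 | 1 | 1
 107 | 11111010101000111 | 1 | 0
 108 | 11110101010001110 | 1 | 0
 109 | 11101010100011100 | 1 | 0
 110 | 11010101000111000 | 1 | 1
 111 | 10101010001110001 | 1 | 1
 112 | 01010100011100011 | 0 | 0
 113 | 10101000111000110 | 1 | 0
 114 | 01010001110001100 | 0 | 1
 115 | 10100011100011001 | 1 | 1
 116 | 01000111000110011 | 0 | 0
 117 | 10001110001100110 | 1 | 0
 118 | 00011100011001100 | 0 | 1
 119 | 00111000110011001 | 0 | 0
 120 | 01110001100110010 | 0 | 0
 121 | 11100011001100100 | 1 | 0
 122 | 11000110011001000 | 1 | 1
 123 | 10001100110010001 | 1 | 1
 124 | 00011001100100011 | 0 | 0
 125 | 00110011001000110 | 0 | 1

010011111100101001101010101100110101111010001000101110000100110111100000001000101010010010000001011111011111111101010100011100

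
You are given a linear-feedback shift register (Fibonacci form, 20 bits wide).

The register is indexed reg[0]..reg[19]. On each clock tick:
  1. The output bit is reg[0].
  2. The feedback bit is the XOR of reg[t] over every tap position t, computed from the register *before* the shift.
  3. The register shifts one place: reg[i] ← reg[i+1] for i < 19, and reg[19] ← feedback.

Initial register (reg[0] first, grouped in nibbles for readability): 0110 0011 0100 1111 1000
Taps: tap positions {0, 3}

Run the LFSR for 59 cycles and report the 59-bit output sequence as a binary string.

01100011010011111000011110010011001110111011000010101110011

step | reg (before) | out | fb
   0 | 01100011010011111000 | 0 | 0
   1 | 11000110100111110000 | 1 | 1
   2 | 10001101001111100001 | 1 | 1
   3 | 00011010011111000011 | 0 | 1
   4 | 00110100111110000111 | 0 | 1
   5 | 01101001111100001111 | 0 | 0
   6 | 11010011111000011110 | 1 | 0
   7 | 10100111110000111100 | 1 | 1
   8 | 01001111100001111001 | 0 | 0
   9 | 10011111000011110010 | 1 | 0
  10 | 00111110000111100100 | 0 | 1
  11 | 01111100001111001001 | 0 | 1
  12 | 11111000011110010011 | 1 | 0
  13 | 11110000111100100110 | 1 | 0
  14 | 11100001111001001100 | 1 | 1
  15 | 11000011110010011001 | 1 | 1
  16 | 10000111100100110011 | 1 | 1
  17 | 00001111001001100111 | 0 | 0
  18 | 00011110010011001110 | 0 | 1
  19 | 00111100100110011101 | 0 | 1
  20 | 01111001001100111011 | 0 | 1
  21 | 11110010011001110111 | 1 | 0
  22 | 11100100110011101110 | 1 | 1
  23 | 11001001100111011101 | 1 | 1
  24 | 10010011001110111011 | 1 | 0
  25 | 00100110011101110110 | 0 | 0
  26 | 01001100111011101100 | 0 | 0
  27 | 10011001110111011000 | 1 | 0
  28 | 00110011101110110000 | 0 | 1
  29 | 01100111011101100001 | 0 | 0
  30 | 11001110111011000010 | 1 | 1
  31 | 10011101110110000101 | 1 | 0
  32 | 00111011101100001010 | 0 | 1
  33 | 01110111011000010101 | 0 | 1
  34 | 11101110110000101011 | 1 | 1
  35 | 11011101100001010111 | 1 | 0
  36 | 10111011000010101110 | 1 | 0
  37 | 01110110000101011100 | 0 | 1
  38 | 11101100001010111001 | 1 | 1
  39 | 11011000010101110011 | 1 | 0
  40 | 10110000101011100110 | 1 | 0
  41 | 01100001010111001100 | 0 | 0
  42 | 11000010101110011000 | 1 | 1
  43 | 10000101011100110001 | 1 | 1
  44 | 00001010111001100011 | 0 | 0
  45 | 00010101110011000110 | 0 | 1
  46 | 00101011100110001101 | 0 | 0
  47 | 01010111001100011010 | 0 | 1
  48 | 10101110011000110101 | 1 | 1
  49 | 01011100110001101011 | 0 | 1
  50 | 10111001100011010111 | 1 | 0
  51 | 01110011000110101110 | 0 | 1
  52 | 11100110001101011101 | 1 | 1
  53 | 11001100011010111011 | 1 | 1
  54 | 10011000110101110111 | 1 | 0
  55 | 00110001101011101110 | 0 | 1
  56 | 01100011010111011101 | 0 | 0
  57 | 11000110101110111010 | 1 | 1
  58 | 10001101011101110101 | 1 | 1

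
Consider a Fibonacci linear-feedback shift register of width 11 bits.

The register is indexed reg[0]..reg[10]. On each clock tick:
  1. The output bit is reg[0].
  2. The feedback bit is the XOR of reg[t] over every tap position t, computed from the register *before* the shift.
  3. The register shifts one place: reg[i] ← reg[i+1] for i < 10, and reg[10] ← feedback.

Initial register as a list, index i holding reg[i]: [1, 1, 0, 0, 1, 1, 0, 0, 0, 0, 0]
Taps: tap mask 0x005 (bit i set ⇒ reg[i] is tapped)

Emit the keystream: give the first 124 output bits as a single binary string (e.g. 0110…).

1100110000011111100011000011011110011101001111010011100100111011101110101010101000000000010000000010100000010001000010101010

k : reg_k → out_k, fb_k
0: 11001100000 → 1, fb=1
1: 10011000001 → 1, fb=1
2: 00110000011 → 0, fb=1
3: 01100000111 → 0, fb=1
4: 11000001111 → 1, fb=1
5: 10000011111 → 1, fb=1
6: 00000111111 → 0, fb=0
7: 00001111110 → 0, fb=0
8: 00011111100 → 0, fb=0
9: 00111111000 → 0, fb=1
10: 01111110001 → 0, fb=1
11: 11111100011 → 1, fb=0
12: 11111000110 → 1, fb=0
13: 11110001100 → 1, fb=0
14: 11100011000 → 1, fb=0
15: 11000110000 → 1, fb=1
16: 10001100001 → 1, fb=1
17: 00011000011 → 0, fb=0
18: 00110000110 → 0, fb=1
19: 01100001101 → 0, fb=1
20: 11000011011 → 1, fb=1
21: 10000110111 → 1, fb=1
22: 00001101111 → 0, fb=0
23: 00011011110 → 0, fb=0
24: 00110111100 → 0, fb=1
25: 01101111001 → 0, fb=1
26: 11011110011 → 1, fb=1
27: 10111100111 → 1, fb=0
28: 01111001110 → 0, fb=1
29: 11110011101 → 1, fb=0
30: 11100111010 → 1, fb=0
31: 11001110100 → 1, fb=1
32: 10011101001 → 1, fb=1
33: 00111010011 → 0, fb=1
34: 01110100111 → 0, fb=1
35: 11101001111 → 1, fb=0
36: 11010011110 → 1, fb=1
37: 10100111101 → 1, fb=0
38: 01001111010 → 0, fb=0
39: 10011110100 → 1, fb=1
40: 00111101001 → 0, fb=1
41: 01111010011 → 0, fb=1
42: 11110100111 → 1, fb=0
43: 11101001110 → 1, fb=0
44: 11010011100 → 1, fb=1
45: 10100111001 → 1, fb=0
46: 01001110010 → 0, fb=0
47: 10011100100 → 1, fb=1
48: 00111001001 → 0, fb=1
49: 01110010011 → 0, fb=1
50: 11100100111 → 1, fb=0
51: 11001001110 → 1, fb=1
52: 10010011101 → 1, fb=1
53: 00100111011 → 0, fb=1
54: 01001110111 → 0, fb=0
55: 10011101110 → 1, fb=1
56: 00111011101 → 0, fb=1
57: 01110111011 → 0, fb=1
58: 11101110111 → 1, fb=0
59: 11011101110 → 1, fb=1
60: 10111011101 → 1, fb=0
61: 01110111010 → 0, fb=1
62: 11101110101 → 1, fb=0
63: 11011101010 → 1, fb=1
64: 10111010101 → 1, fb=0
65: 01110101010 → 0, fb=1
66: 11101010101 → 1, fb=0
67: 11010101010 → 1, fb=1
68: 10101010101 → 1, fb=0
69: 01010101010 → 0, fb=0
70: 10101010100 → 1, fb=0
71: 01010101000 → 0, fb=0
72: 10101010000 → 1, fb=0
73: 01010100000 → 0, fb=0
74: 10101000000 → 1, fb=0
75: 01010000000 → 0, fb=0
76: 10100000000 → 1, fb=0
77: 01000000000 → 0, fb=0
78: 10000000000 → 1, fb=1
79: 00000000001 → 0, fb=0
80: 00000000010 → 0, fb=0
81: 00000000100 → 0, fb=0
82: 00000001000 → 0, fb=0
83: 00000010000 → 0, fb=0
84: 00000100000 → 0, fb=0
85: 00001000000 → 0, fb=0
86: 00010000000 → 0, fb=0
87: 00100000000 → 0, fb=1
88: 01000000001 → 0, fb=0
89: 10000000010 → 1, fb=1
90: 00000000101 → 0, fb=0
91: 00000001010 → 0, fb=0
92: 00000010100 → 0, fb=0
93: 00000101000 → 0, fb=0
94: 00001010000 → 0, fb=0
95: 00010100000 → 0, fb=0
96: 00101000000 → 0, fb=1
97: 01010000001 → 0, fb=0
98: 10100000010 → 1, fb=0
99: 01000000100 → 0, fb=0
100: 10000001000 → 1, fb=1
101: 00000010001 → 0, fb=0
102: 00000100010 → 0, fb=0
103: 00001000100 → 0, fb=0
104: 00010001000 → 0, fb=0
105: 00100010000 → 0, fb=1
106: 01000100001 → 0, fb=0
107: 10001000010 → 1, fb=1
108: 00010000101 → 0, fb=0
109: 00100001010 → 0, fb=1
110: 01000010101 → 0, fb=0
111: 10000101010 → 1, fb=1
112: 00001010101 → 0, fb=0
113: 00010101010 → 0, fb=0
114: 00101010100 → 0, fb=1
115: 01010101001 → 0, fb=0
116: 10101010010 → 1, fb=0
117: 01010100100 → 0, fb=0
118: 10101001000 → 1, fb=0
119: 01010010000 → 0, fb=0
120: 10100100000 → 1, fb=0
121: 01001000000 → 0, fb=0
122: 10010000000 → 1, fb=1
123: 00100000001 → 0, fb=1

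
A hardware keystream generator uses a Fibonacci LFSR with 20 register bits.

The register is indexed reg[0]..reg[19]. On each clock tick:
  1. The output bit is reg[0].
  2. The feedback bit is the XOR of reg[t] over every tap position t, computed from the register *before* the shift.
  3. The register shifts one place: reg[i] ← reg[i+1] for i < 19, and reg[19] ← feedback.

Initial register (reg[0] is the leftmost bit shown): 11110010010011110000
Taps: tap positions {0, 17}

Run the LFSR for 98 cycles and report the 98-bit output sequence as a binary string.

step | reg (before) | out | fb
   0 | 11110010010011110000 | 1 | 1
   1 | 11100100100111100001 | 1 | 1
   2 | 11001001001111000011 | 1 | 1
   3 | 10010010011110000111 | 1 | 0
   4 | 00100100111100001110 | 0 | 1
   5 | 01001001111000011101 | 0 | 1
   6 | 10010011110000111011 | 1 | 1
   7 | 00100111100001110111 | 0 | 1
   8 | 01001111000011101111 | 0 | 1
   9 | 10011110000111011111 | 1 | 0
  10 | 00111100001110111110 | 0 | 1
  11 | 01111000011101111101 | 0 | 1
  12 | 11110000111011111011 | 1 | 1
  13 | 11100001110111110111 | 1 | 0
  14 | 11000011101111101110 | 1 | 0
  15 | 10000111011111011100 | 1 | 0
  16 | 00001110111110111000 | 0 | 0
  17 | 00011101111101110000 | 0 | 0
  18 | 00111011111011100000 | 0 | 0
  19 | 01110111110111000000 | 0 | 0
  20 | 11101111101110000000 | 1 | 1
  21 | 11011111011100000001 | 1 | 1
  22 | 10111110111000000011 | 1 | 1
  23 | 01111101110000000111 | 0 | 1
  24 | 11111011100000001111 | 1 | 0
  25 | 11110111000000011110 | 1 | 0
  26 | 11101110000000111100 | 1 | 0
  27 | 11011100000001111000 | 1 | 1
  28 | 10111000000011110001 | 1 | 1
  29 | 01110000000111100011 | 0 | 0
  30 | 11100000001111000110 | 1 | 0
  31 | 11000000011110001100 | 1 | 0
  32 | 10000000111100011000 | 1 | 1
  33 | 00000001111000110001 | 0 | 0
  34 | 00000011110001100010 | 0 | 0
  35 | 00000111100011000100 | 0 | 1
  36 | 00001111000110001001 | 0 | 0
  37 | 00011110001100010010 | 0 | 0
  38 | 00111100011000100100 | 0 | 1
  39 | 01111000110001001001 | 0 | 0
  40 | 11110001100010010010 | 1 | 1
  41 | 11100011000100100101 | 1 | 0
  42 | 11000110001001001010 | 1 | 1
  43 | 10001100010010010101 | 1 | 0
  44 | 00011000100100101010 | 0 | 0
  45 | 00110001001001010100 | 0 | 1
  46 | 01100010010010101001 | 0 | 0
  47 | 11000100100101010010 | 1 | 1
  48 | 10001001001010100101 | 1 | 0
  49 | 00010010010101001010 | 0 | 0
  50 | 00100100101010010100 | 0 | 1
  51 | 01001001010100101001 | 0 | 0
  52 | 10010010101001010010 | 1 | 1
  53 | 00100101010010100101 | 0 | 1
  54 | 01001010100101001011 | 0 | 0
  55 | 10010101001010010110 | 1 | 0
  56 | 00101010010100101100 | 0 | 1
  57 | 01010100101001011001 | 0 | 0
  58 | 10101001010010110010 | 1 | 1
  59 | 01010010100101100101 | 0 | 1
  60 | 10100101001011001011 | 1 | 1
  61 | 01001010010110010111 | 0 | 1
  62 | 10010100101100101111 | 1 | 0
  63 | 00101001011001011110 | 0 | 1
  64 | 01010010110010111101 | 0 | 1
  65 | 10100101100101111011 | 1 | 1
  66 | 01001011001011110111 | 0 | 1
  67 | 10010110010111101111 | 1 | 0
  68 | 00101100101111011110 | 0 | 1
  69 | 01011001011110111101 | 0 | 1
  70 | 10110010111101111011 | 1 | 1
  71 | 01100101111011110111 | 0 | 1
  72 | 11001011110111101111 | 1 | 0
  73 | 10010111101111011110 | 1 | 0
  74 | 00101111011110111100 | 0 | 1
  75 | 01011110111101111001 | 0 | 0
  76 | 10111101111011110010 | 1 | 1
  77 | 01111011110111100101 | 0 | 1
  78 | 11110111101111001011 | 1 | 1
  79 | 11101111011110010111 | 1 | 0
  80 | 11011110111100101110 | 1 | 0
  81 | 10111101111001011100 | 1 | 0
  82 | 01111011110010111000 | 0 | 0
  83 | 11110111100101110000 | 1 | 1
  84 | 11101111001011100001 | 1 | 1
  85 | 11011110010111000011 | 1 | 1
  86 | 10111100101110000111 | 1 | 0
  87 | 01111001011100001110 | 0 | 1
  88 | 11110010111000011101 | 1 | 0
  89 | 11100101110000111010 | 1 | 1
  90 | 11001011100001110101 | 1 | 0
  91 | 10010111000011101010 | 1 | 1
  92 | 00101110000111010101 | 0 | 1
  93 | 01011100001110101011 | 0 | 0
  94 | 10111000011101010110 | 1 | 0
  95 | 01110000111010101100 | 0 | 1
  96 | 11100001110101011001 | 1 | 1
  97 | 11000011101010110011 | 1 | 1

11110010010011110000111011111011100000001111000110001001001010100101001011001011110111101111001011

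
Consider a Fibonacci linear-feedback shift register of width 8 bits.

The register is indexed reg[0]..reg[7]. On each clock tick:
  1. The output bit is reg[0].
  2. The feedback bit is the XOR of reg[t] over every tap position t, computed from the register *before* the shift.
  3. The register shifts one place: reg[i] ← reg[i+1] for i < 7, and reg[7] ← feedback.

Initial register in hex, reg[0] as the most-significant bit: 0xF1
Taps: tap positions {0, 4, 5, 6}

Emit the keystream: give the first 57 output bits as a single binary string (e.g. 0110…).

111100011011000010001011101011110110111110000110100110101

k : reg_k → out_k, fb_k
0: 11110001 → 1, fb=1
1: 11100011 → 1, fb=0
2: 11000110 → 1, fb=1
3: 10001101 → 1, fb=1
4: 00011011 → 0, fb=0
5: 00110110 → 0, fb=0
6: 01101100 → 0, fb=0
7: 11011000 → 1, fb=0
8: 10110000 → 1, fb=1
9: 01100001 → 0, fb=0
10: 11000010 → 1, fb=0
11: 10000100 → 1, fb=0
12: 00001000 → 0, fb=1
13: 00010001 → 0, fb=0
14: 00100010 → 0, fb=1
15: 01000101 → 0, fb=1
16: 10001011 → 1, fb=1
17: 00010111 → 0, fb=0
18: 00101110 → 0, fb=1
19: 01011101 → 0, fb=0
20: 10111010 → 1, fb=1
21: 01110101 → 0, fb=1
22: 11101011 → 1, fb=1
23: 11010111 → 1, fb=1
24: 10101111 → 1, fb=0
25: 01011110 → 0, fb=1
26: 10111101 → 1, fb=1
27: 01111011 → 0, fb=0
28: 11110110 → 1, fb=1
29: 11101101 → 1, fb=1
30: 11011011 → 1, fb=1
31: 10110111 → 1, fb=1
32: 01101111 → 0, fb=1
33: 11011111 → 1, fb=0
34: 10111110 → 1, fb=0
35: 01111100 → 0, fb=0
36: 11111000 → 1, fb=0
37: 11110000 → 1, fb=1
38: 11100001 → 1, fb=1
39: 11000011 → 1, fb=0
40: 10000110 → 1, fb=1
41: 00001101 → 0, fb=0
42: 00011010 → 0, fb=0
43: 00110100 → 0, fb=1
44: 01101001 → 0, fb=1
45: 11010011 → 1, fb=0
46: 10100110 → 1, fb=1
47: 01001101 → 0, fb=0
48: 10011010 → 1, fb=1
49: 00110101 → 0, fb=1
50: 01101011 → 0, fb=0
51: 11010110 → 1, fb=1
52: 10101101 → 1, fb=1
53: 01011011 → 0, fb=0
54: 10110110 → 1, fb=1
55: 01101101 → 0, fb=0
56: 11011010 → 1, fb=1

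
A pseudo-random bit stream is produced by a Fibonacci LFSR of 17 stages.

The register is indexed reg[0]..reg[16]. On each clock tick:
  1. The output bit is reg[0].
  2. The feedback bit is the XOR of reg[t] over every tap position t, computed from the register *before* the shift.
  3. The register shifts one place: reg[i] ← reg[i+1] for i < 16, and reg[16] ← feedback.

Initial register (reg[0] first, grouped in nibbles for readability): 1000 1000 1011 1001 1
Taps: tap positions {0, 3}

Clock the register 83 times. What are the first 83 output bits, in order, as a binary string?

step | reg (before) | out | fb
   0 | 10001000101110011 | 1 | 1
   1 | 00010001011100111 | 0 | 1
   2 | 00100010111001111 | 0 | 0
   3 | 01000101110011110 | 0 | 0
   4 | 10001011100111100 | 1 | 1
   5 | 00010111001111001 | 0 | 1
   6 | 00101110011110011 | 0 | 0
   7 | 01011100111100110 | 0 | 1
   8 | 10111001111001101 | 1 | 0
   9 | 01110011110011010 | 0 | 1
  10 | 11100111100110101 | 1 | 1
  11 | 11001111001101011 | 1 | 1
  12 | 10011110011010111 | 1 | 0
  13 | 00111100110101110 | 0 | 1
  14 | 01111001101011101 | 0 | 1
  15 | 11110011010111011 | 1 | 0
  16 | 11100110101110110 | 1 | 1
  17 | 11001101011101101 | 1 | 1
  18 | 10011010111011011 | 1 | 0
  19 | 00110101110110110 | 0 | 1
  20 | 01101011101101101 | 0 | 0
  21 | 11010111011011010 | 1 | 0
  22 | 10101110110110100 | 1 | 1
  23 | 01011101101101001 | 0 | 1
  24 | 10111011011010011 | 1 | 0
  25 | 01110110110100110 | 0 | 1
  26 | 11101101101001101 | 1 | 1
  27 | 11011011010011011 | 1 | 0
  28 | 10110110100110110 | 1 | 0
  29 | 01101101001101100 | 0 | 0
  30 | 11011010011011000 | 1 | 0
  31 | 10110100110110000 | 1 | 0
  32 | 01101001101100000 | 0 | 0
  33 | 11010011011000000 | 1 | 0
  34 | 10100110110000000 | 1 | 1
  35 | 01001101100000001 | 0 | 0
  36 | 10011011000000010 | 1 | 0
  37 | 00110110000000100 | 0 | 1
  38 | 01101100000001001 | 0 | 0
  39 | 11011000000010010 | 1 | 0
  40 | 10110000000100100 | 1 | 0
  41 | 01100000001001000 | 0 | 0
  42 | 11000000010010000 | 1 | 1
  43 | 10000000100100001 | 1 | 1
  44 | 00000001001000011 | 0 | 0
  45 | 00000010010000110 | 0 | 0
  46 | 00000100100001100 | 0 | 0
  47 | 00001001000011000 | 0 | 0
  48 | 00010010000110000 | 0 | 1
  49 | 00100100001100001 | 0 | 0
  50 | 01001000011000010 | 0 | 0
  51 | 10010000110000100 | 1 | 0
  52 | 00100001100001000 | 0 | 0
  53 | 01000011000010000 | 0 | 0
  54 | 10000110000100000 | 1 | 1
  55 | 00001100001000001 | 0 | 0
  56 | 00011000010000010 | 0 | 1
  57 | 00110000100000101 | 0 | 1
  58 | 01100001000001011 | 0 | 0
  59 | 11000010000010110 | 1 | 1
  60 | 10000100000101101 | 1 | 1
  61 | 00001000001011011 | 0 | 0
  62 | 00010000010110110 | 0 | 1
  63 | 00100000101101101 | 0 | 0
  64 | 01000001011011010 | 0 | 0
  65 | 10000010110110100 | 1 | 1
  66 | 00000101101101001 | 0 | 0
  67 | 00001011011010010 | 0 | 0
  68 | 00010110110100100 | 0 | 1
  69 | 00101101101001001 | 0 | 0
  70 | 01011011010010010 | 0 | 1
  71 | 10110110100100101 | 1 | 0
  72 | 01101101001001010 | 0 | 0
  73 | 11011010010010100 | 1 | 0
  74 | 10110100100101000 | 1 | 0
  75 | 01101001001010000 | 0 | 0
  76 | 11010010010100000 | 1 | 0
  77 | 10100100101000000 | 1 | 1
  78 | 01001001010000001 | 0 | 0
  79 | 10010010100000010 | 1 | 0
  80 | 00100101000000100 | 0 | 0
  81 | 01001010000001000 | 0 | 0
  82 | 10010100000010000 | 1 | 0

10001000101110011110011010111011011010011011000000010010000110000100000101101101001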